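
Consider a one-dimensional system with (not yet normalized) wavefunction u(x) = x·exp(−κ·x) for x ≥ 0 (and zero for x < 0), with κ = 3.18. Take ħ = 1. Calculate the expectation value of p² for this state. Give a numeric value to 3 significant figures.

p² u = −ħ² d²u/dx²; ⟨p²⟩ = −ħ² ∫ u*·u'' dx / ∫|u|² dx.
Differentiate x·exp(−κ·x) with the product rule; every integrand then reduces to terms xʲ·e^(−2κx) on [0, ∞), with ∫₀^∞ xʲ·e^(−2κx) dx = j!/(2κ)^(j+1).
State is unnormalized: ∫|u|² dx = 0.0077743, and ∫u*·(−ħ² u'') dx = 0.078616, so ⟨p²⟩ = 0.078616 / 0.0077743.
⟨p²⟩ = 10.112.

10.1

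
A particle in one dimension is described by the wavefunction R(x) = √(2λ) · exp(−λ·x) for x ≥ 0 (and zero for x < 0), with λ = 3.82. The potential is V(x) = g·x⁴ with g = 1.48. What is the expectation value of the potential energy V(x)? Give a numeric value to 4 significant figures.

⟨V⟩ = ∫ V(x)·|R|² dx.
Every integrand reduces to terms xʲ·e^(−2λx) on [0, ∞); use ∫₀^∞ xʲ·e^(−2λx) dx = j!/(2λ)^(j+1).
⟨V⟩ = 0.010426.

0.01043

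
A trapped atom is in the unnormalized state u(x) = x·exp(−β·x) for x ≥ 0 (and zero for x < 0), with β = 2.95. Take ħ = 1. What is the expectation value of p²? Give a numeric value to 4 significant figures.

8.703

p² u = −ħ² d²u/dx²; ⟨p²⟩ = −ħ² ∫ u*·u'' dx / ∫|u|² dx.
Differentiate x·exp(−β·x) with the product rule; every integrand then reduces to terms xʲ·e^(−2βx) on [0, ∞), with ∫₀^∞ xʲ·e^(−2βx) dx = j!/(2β)^(j+1).
State is unnormalized: ∫|u|² dx = 0.0097381, and ∫u*·(−ħ² u'') dx = 0.084746, so ⟨p²⟩ = 0.084746 / 0.0097381.
⟨p²⟩ = 8.7025.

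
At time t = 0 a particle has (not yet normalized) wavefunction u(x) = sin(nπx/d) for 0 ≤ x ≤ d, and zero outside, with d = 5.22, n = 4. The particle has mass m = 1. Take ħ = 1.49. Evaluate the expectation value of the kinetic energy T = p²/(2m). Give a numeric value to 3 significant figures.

6.43

T = −(ħ²/2m) d²/dx², so ⟨T⟩ = −(ħ²/2m) ∫ u*·u'' dx / ∫|u|² dx; with m = 1.
d/dx sin(nπx/d) = (nπ/d)·cos(nπx/d) and d²/dx² sin(nπx/d) = −(nπ/d)²·sin(nπx/d); on 0 ≤ x ≤ d, ∫sin²(nπx/d) dx = d/2 and ∫sin(nπx/d)·cos(nπx/d) dx = 0.
State is unnormalized: ∫|u|² dx = 2.6100, and ∫u*·(−ħ²/2m · u'') dx = 16.790, so ⟨T⟩ = 16.790 / 2.6100.
⟨T⟩ = 6.4331.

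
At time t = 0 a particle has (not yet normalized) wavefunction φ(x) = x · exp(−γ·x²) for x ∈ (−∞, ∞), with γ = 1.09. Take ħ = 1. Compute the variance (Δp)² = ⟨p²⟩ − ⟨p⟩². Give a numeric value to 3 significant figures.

Compute ⟨p⟩ and ⟨p²⟩ separately; (Δp)² = ⟨p²⟩ − ⟨p⟩².
Expand each integrand as polynomial × e^(−2γx²) and use ∫x^(2j)·e^(−2γx²) dx = (2j−1)!!/(4γ)^j · √(π/(2γ)), odd powers → 0; here √(π/(2γ)) = 1.2005. Differentiate with the product rule, d/dx e^(−γx²) = −2γx·e^(−γx²).
Normalization: ∫|φ|² dx = 0.27533.
⟨p⟩ = 0.0000 and ⟨p²⟩ = 3.2700.
(Δp)² = 3.2700 − (0.0000)² = 3.2700.

3.27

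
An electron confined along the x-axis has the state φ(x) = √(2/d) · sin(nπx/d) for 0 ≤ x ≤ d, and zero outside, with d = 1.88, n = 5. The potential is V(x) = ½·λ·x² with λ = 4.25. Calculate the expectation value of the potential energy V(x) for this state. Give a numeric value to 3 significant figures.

⟨V⟩ = ∫ V(x)·|φ|² dx.
With sin²θ = (1 − cos2θ)/2 on 0 ≤ x ≤ d: ∫sin²(nπx/d) dx = d/2, ∫x·sin²(nπx/d) dx = d²/4, ∫x²·sin²(nπx/d) dx = d³·(1/6 − 1/(4n²π²)); higher powers xᵏ the same way, integrating xᵏ·cos(2nπx/d) by parts.
⟨V⟩ = 2.4883.

2.49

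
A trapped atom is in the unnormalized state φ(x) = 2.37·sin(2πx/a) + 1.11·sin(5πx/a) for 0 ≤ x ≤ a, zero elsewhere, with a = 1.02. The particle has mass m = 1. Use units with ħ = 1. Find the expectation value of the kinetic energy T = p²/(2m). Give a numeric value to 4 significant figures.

T = −(ħ²/2m) d²/dx², so ⟨T⟩ = −(ħ²/2m) ∫ φ*·φ'' dx / ∫|φ|² dx; with m = 1.
d²/dx² sin(jπx/a) = −(jπ/a)²·sin(jπx/a); on 0 ≤ x ≤ a, ∫sin²(jπx/a) dx = a/2 and ∫sin(jπx/a)·sin(lπx/a) dx = 0 for j ≠ l, so only diagonal terms survive in ∫|φ|² and ∫φ·φ″; ∫φ·φ′ dx = [φ²/2] between the walls = 0.
State is unnormalized: ∫|φ|² dx = 3.4930, and ∫φ*·(−ħ²/2m · φ'') dx = 128.86, so ⟨T⟩ = 128.86 / 3.4930.
⟨T⟩ = 36.891.

36.89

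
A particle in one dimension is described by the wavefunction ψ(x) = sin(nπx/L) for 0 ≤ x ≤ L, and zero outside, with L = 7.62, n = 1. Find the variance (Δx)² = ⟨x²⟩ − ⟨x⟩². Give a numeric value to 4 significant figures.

Compute ⟨x⟩ and ⟨x²⟩ separately, then (Δx)² = ⟨x²⟩ − ⟨x⟩².
With sin²θ = (1 − cos2θ)/2 on 0 ≤ x ≤ L: ∫sin²(nπx/L) dx = L/2, ∫x·sin²(nπx/L) dx = L²/4, ∫x²·sin²(nπx/L) dx = L³·(1/6 − 1/(4n²π²)); higher powers xᵏ the same way, integrating xᵏ·cos(2nπx/L) by parts.
Normalization: ∫|ψ|² dx = 3.8100.
⟨x⟩ = 3.8100 and ⟨x²⟩ = 16.413.
(Δx)² = 16.413 − (3.8100)² = 1.8971.

1.897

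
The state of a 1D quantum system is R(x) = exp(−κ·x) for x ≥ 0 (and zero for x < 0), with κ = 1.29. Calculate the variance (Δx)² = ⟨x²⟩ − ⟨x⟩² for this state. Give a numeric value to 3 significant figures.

0.150

Compute ⟨x⟩ and ⟨x²⟩ separately, then (Δx)² = ⟨x²⟩ − ⟨x⟩².
Every integrand reduces to terms xʲ·e^(−2κx) on [0, ∞); use ∫₀^∞ xʲ·e^(−2κx) dx = j!/(2κ)^(j+1).
Normalization: ∫|R|² dx = 0.38760.
⟨x⟩ = 0.38760 and ⟨x²⟩ = 0.30046.
(Δx)² = 0.30046 − (0.38760)² = 0.15023.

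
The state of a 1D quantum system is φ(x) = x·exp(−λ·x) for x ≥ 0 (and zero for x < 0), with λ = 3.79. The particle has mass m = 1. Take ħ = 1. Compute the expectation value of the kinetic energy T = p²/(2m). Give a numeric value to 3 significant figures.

7.18

T = −(ħ²/2m) d²/dx², so ⟨T⟩ = −(ħ²/2m) ∫ φ*·φ'' dx / ∫|φ|² dx; with m = 1.
Differentiate x·exp(−λ·x) with the product rule; every integrand then reduces to terms xʲ·e^(−2λx) on [0, ∞), with ∫₀^∞ xʲ·e^(−2λx) dx = j!/(2λ)^(j+1).
State is unnormalized: ∫|φ|² dx = 0.0045922, and ∫φ*·(−ħ²/2m · φ'') dx = 0.032982, so ⟨T⟩ = 0.032982 / 0.0045922.
⟨T⟩ = 7.1821.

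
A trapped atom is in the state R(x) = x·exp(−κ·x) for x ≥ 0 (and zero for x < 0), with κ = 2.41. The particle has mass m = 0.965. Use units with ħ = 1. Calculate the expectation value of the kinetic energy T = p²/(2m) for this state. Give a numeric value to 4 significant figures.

T = −(ħ²/2m) d²/dx², so ⟨T⟩ = −(ħ²/2m) ∫ R*·R'' dx / ∫|R|² dx; with m = 0.965.
Differentiate x·exp(−κ·x) with the product rule; every integrand then reduces to terms xʲ·e^(−2κx) on [0, ∞), with ∫₀^∞ xʲ·e^(−2κx) dx = j!/(2κ)^(j+1).
State is unnormalized: ∫|R|² dx = 0.017860, and ∫R*·(−ħ²/2m · R'') dx = 0.053748, so ⟨T⟩ = 0.053748 / 0.017860.
⟨T⟩ = 3.0094.

3.009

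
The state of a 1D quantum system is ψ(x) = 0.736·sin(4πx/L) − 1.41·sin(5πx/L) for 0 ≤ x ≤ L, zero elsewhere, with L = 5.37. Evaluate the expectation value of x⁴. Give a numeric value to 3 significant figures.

268.

⟨x⁴⟩ = ∫ x⁴·|ψ|² dx / ∫|ψ|² dx (integrals over the domain).
On 0 ≤ x ≤ L (j ≠ l): ∫sin²(jπx/L) dx = L/2, ∫sin(jπx/L)·sin(lπx/L) dx = 0; diagonal moments ∫x·sin²(jπx/L) dx = L²/4, ∫x²·sin²(jπx/L) dx = L³·(1/6 − 1/(4j²π²)); cross terms ∫x·sin(jπx/L)·sin(lπx/L) dx = 0 for j + l even and −4jlL²/(π²(j² − l²)²) for j + l odd, ∫x²·sin(jπx/L)·sin(lπx/L) dx = (−1)^(j+l)·4jlL³/(π²(j² − l²)²); higher powers the same way via product-to-sum and parts.
State is unnormalized: ∫|ψ|² dx = 6.7925, and ∫ψ*·x⁴·ψ dx = 1817.6, so ⟨x⁴⟩ = 1817.6 / 6.7925.
⟨x⁴⟩ = 267.59.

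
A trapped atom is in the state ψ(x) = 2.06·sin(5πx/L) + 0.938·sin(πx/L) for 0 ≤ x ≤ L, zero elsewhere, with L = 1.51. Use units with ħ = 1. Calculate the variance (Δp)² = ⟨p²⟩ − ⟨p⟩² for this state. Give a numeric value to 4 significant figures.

Compute ⟨p⟩ and ⟨p²⟩ separately; (Δp)² = ⟨p²⟩ − ⟨p⟩².
d²/dx² sin(jπx/L) = −(jπ/L)²·sin(jπx/L); on 0 ≤ x ≤ L, ∫sin²(jπx/L) dx = L/2 and ∫sin(jπx/L)·sin(lπx/L) dx = 0 for j ≠ l, so only diagonal terms survive in ∫|ψ|² and ∫ψ·ψ″; ∫ψ·ψ′ dx = [ψ²/2] between the walls = 0.
Normalization: ∫|ψ|² dx = 3.8682.
⟨p⟩ = 0.0000 and ⟨p²⟩ = 90.374.
(Δp)² = 90.374 − (0.0000)² = 90.374.

90.37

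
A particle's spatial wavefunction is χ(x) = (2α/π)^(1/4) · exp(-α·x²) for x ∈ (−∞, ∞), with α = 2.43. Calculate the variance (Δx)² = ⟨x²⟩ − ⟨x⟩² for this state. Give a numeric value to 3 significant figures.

0.103

Compute ⟨x⟩ and ⟨x²⟩ separately, then (Δx)² = ⟨x²⟩ − ⟨x⟩².
Gaussian moments: ∫x^(2j)·e^(−2αx²) dx = (2j−1)!!/(4α)^j · √(π/(2α)), odd powers integrate to 0; here √(π/(2α)) = 0.80400.
⟨x⟩ = 0.0000 and ⟨x²⟩ = 0.10288.
(Δx)² = 0.10288 − (0.0000)² = 0.10288.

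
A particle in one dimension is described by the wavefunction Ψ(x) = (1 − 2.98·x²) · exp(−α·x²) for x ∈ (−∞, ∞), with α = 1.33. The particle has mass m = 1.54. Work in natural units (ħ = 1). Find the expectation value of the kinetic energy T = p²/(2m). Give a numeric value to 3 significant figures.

2.27

T = −(ħ²/2m) d²/dx², so ⟨T⟩ = −(ħ²/2m) ∫ Ψ*·Ψ'' dx / ∫|Ψ|² dx; with m = 1.54.
Expand each integrand as polynomial × e^(−2αx²) and use ∫x^(2j)·e^(−2αx²) dx = (2j−1)!!/(4α)^j · √(π/(2α)), odd powers → 0; here √(π/(2α)) = 1.0868. Differentiate with the product rule, d/dx e^(−αx²) = −2αx·e^(−αx²).
State is unnormalized: ∫|Ψ|² dx = 0.89224, and ∫Ψ*·(−ħ²/2m · Ψ'') dx = 2.0257, so ⟨T⟩ = 2.0257 / 0.89224.
⟨T⟩ = 2.2704.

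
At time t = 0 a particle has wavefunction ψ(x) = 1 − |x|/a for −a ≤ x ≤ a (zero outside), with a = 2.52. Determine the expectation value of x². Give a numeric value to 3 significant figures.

⟨x²⟩ = ∫ x²·|ψ|² dx / ∫|ψ|² dx (integrals over the domain).
ψ is even, so ∫ over [−a, a] = 2∫₀ᵃ with ψ = 1 − x/a there: ∫₀ᵃ (1 − x/a)² dx = a/3, ∫₀ᵃ x²(1 − x/a)² dx = a³/30, ∫₀ᵃ x⁴(1 − x/a)² dx = a⁵/105.
State is unnormalized: ∫|ψ|² dx = 1.6800, and ∫ψ*·x²·ψ dx = 1.0669, so ⟨x²⟩ = 1.0669 / 1.6800.
⟨x²⟩ = 0.63504.

0.635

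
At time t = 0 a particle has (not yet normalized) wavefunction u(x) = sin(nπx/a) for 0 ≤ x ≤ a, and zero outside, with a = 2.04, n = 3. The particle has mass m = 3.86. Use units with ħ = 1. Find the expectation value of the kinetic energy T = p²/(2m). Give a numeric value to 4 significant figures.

T = −(ħ²/2m) d²/dx², so ⟨T⟩ = −(ħ²/2m) ∫ u*·u'' dx / ∫|u|² dx; with m = 3.86.
d/dx sin(nπx/a) = (nπ/a)·cos(nπx/a) and d²/dx² sin(nπx/a) = −(nπ/a)²·sin(nπx/a); on 0 ≤ x ≤ a, ∫sin²(nπx/a) dx = a/2 and ∫sin(nπx/a)·cos(nπx/a) dx = 0.
State is unnormalized: ∫|u|² dx = 1.0200, and ∫u*·(−ħ²/2m · u'') dx = 2.8201, so ⟨T⟩ = 2.8201 / 1.0200.
⟨T⟩ = 2.7648.

2.765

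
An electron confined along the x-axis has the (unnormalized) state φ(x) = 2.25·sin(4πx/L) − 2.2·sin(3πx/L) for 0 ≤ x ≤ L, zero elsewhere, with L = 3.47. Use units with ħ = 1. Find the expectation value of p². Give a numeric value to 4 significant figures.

p² φ = −ħ² d²φ/dx²; ⟨p²⟩ = −ħ² ∫ φ*·φ'' dx / ∫|φ|² dx.
d²/dx² sin(jπx/L) = −(jπ/L)²·sin(jπx/L); on 0 ≤ x ≤ L, ∫sin²(jπx/L) dx = L/2 and ∫sin(jπx/L)·sin(lπx/L) dx = 0 for j ≠ l, so only diagonal terms survive in ∫|φ|² and ∫φ·φ″; ∫φ·φ′ dx = [φ²/2] between the walls = 0.
State is unnormalized: ∫|φ|² dx = 17.181, and ∫φ*·(−ħ² φ'') dx = 177.14, so ⟨p²⟩ = 177.14 / 17.181.
⟨p²⟩ = 10.310.

10.31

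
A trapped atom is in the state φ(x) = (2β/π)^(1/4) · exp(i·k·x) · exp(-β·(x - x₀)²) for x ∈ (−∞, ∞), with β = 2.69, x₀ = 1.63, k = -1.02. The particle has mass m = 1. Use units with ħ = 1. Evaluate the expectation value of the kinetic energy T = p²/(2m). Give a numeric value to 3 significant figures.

T = −(ħ²/2m) d²/dx², so ⟨T⟩ = −(ħ²/2m) ∫ φ*·φ'' dx; with m = 1.
Gaussian moments (u = x − x₀): ∫u^(2j)·e^(−2βu²) du = (2j−1)!!/(4β)^j · √(π/(2β)), odd powers integrate to 0; here √(π/(2β)) = 0.76416. Derivatives: φ′ = (ik − 2βu)·φ, φ″ = ((ik − 2βu)² − 2β)·φ; the odd-in-u pieces drop out.
⟨T⟩ = 1.8652.

1.87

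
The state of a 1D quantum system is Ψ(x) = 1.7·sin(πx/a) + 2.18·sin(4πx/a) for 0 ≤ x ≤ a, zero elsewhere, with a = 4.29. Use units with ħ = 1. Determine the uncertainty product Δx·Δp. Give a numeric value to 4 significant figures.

Δx = √(⟨x²⟩−⟨x⟩²), Δp = √(⟨p²⟩−⟨p⟩²).
On 0 ≤ x ≤ a (j ≠ l): ∫sin²(jπx/a) dx = a/2, ∫sin(jπx/a)·sin(lπx/a) dx = 0; diagonal moments ∫x·sin²(jπx/a) dx = a²/4, ∫x²·sin²(jπx/a) dx = a³·(1/6 − 1/(4j²π²)); cross terms ∫x·sin(jπx/a)·sin(lπx/a) dx = 0 for j + l even and −4jla²/(π²(j² − l²)²) for j + l odd, ∫x²·sin(jπx/a)·sin(lπx/a) dx = (−1)^(j+l)·4jla³/(π²(j² − l²)²); higher powers the same way via product-to-sum and parts. d²/dx² sin(jπx/a) = −(jπ/a)²·sin(jπx/a); on 0 ≤ x ≤ a, ∫sin²(jπx/a) dx = a/2 and ∫sin(jπx/a)·sin(lπx/a) dx = 0 for j ≠ l, so only diagonal terms survive in ∫|Ψ|² and ∫Ψ·Ψ″; ∫Ψ·Ψ′ dx = [Ψ²/2] between the walls = 0.
Normalization: ∫|Ψ|² dx = 16.393.
⟨x⟩ = 2.0850, ⟨x²⟩ = 5.4887 ⇒ Δx = 1.0683.
⟨p⟩ = 0.0000, ⟨p²⟩ = 5.5385 ⇒ Δp = 2.3534.
Δx·Δp = 2.5141.

2.514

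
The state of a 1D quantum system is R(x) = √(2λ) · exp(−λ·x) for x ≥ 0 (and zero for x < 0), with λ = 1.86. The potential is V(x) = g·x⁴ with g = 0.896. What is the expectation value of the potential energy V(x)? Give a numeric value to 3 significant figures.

⟨V⟩ = ∫ V(x)·|R|² dx.
Every integrand reduces to terms xʲ·e^(−2λx) on [0, ∞); use ∫₀^∞ xʲ·e^(−2λx) dx = j!/(2λ)^(j+1).
⟨V⟩ = 0.11229.

0.112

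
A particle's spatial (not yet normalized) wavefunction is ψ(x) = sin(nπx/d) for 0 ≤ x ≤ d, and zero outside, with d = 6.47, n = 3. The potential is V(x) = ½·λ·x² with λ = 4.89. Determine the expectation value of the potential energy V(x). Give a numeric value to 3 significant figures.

33.5

⟨V⟩ = ∫ V(x)·|ψ|² dx / ∫|ψ|² dx.
With sin²θ = (1 − cos2θ)/2 on 0 ≤ x ≤ d: ∫sin²(nπx/d) dx = d/2, ∫x·sin²(nπx/d) dx = d²/4, ∫x²·sin²(nπx/d) dx = d³·(1/6 − 1/(4n²π²)); higher powers xᵏ the same way, integrating xᵏ·cos(2nπx/d) by parts.
State is unnormalized: ∫|ψ|² dx = 3.2350, and ∫ψ*·V(x)·ψ dx = 108.50, so ⟨V⟩ = 108.50 / 3.2350.
⟨V⟩ = 33.541.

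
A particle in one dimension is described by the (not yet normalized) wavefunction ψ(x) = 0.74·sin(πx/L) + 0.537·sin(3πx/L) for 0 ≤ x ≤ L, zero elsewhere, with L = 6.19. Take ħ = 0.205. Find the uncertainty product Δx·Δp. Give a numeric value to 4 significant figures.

0.3626

Δx = √(⟨x²⟩−⟨x⟩²), Δp = √(⟨p²⟩−⟨p⟩²).
On 0 ≤ x ≤ L (j ≠ l): ∫sin²(jπx/L) dx = L/2, ∫sin(jπx/L)·sin(lπx/L) dx = 0; diagonal moments ∫x·sin²(jπx/L) dx = L²/4, ∫x²·sin²(jπx/L) dx = L³·(1/6 − 1/(4j²π²)); cross terms ∫x·sin(jπx/L)·sin(lπx/L) dx = 0 for j + l even and −4jlL²/(π²(j² − l²)²) for j + l odd, ∫x²·sin(jπx/L)·sin(lπx/L) dx = (−1)^(j+l)·4jlL³/(π²(j² − l²)²); higher powers the same way via product-to-sum and parts. d²/dx² sin(jπx/L) = −(jπ/L)²·sin(jπx/L); on 0 ≤ x ≤ L, ∫sin²(jπx/L) dx = L/2 and ∫sin(jπx/L)·sin(lπx/L) dx = 0 for j ≠ l, so only diagonal terms survive in ∫|ψ|² and ∫ψ·ψ″; ∫ψ·ψ′ dx = [ψ²/2] between the walls = 0.
Normalization: ∫|ψ|² dx = 2.5873.
⟨x⟩ = 3.0950, ⟨x²⟩ = 12.810 ⇒ Δx = 1.7975.
⟨p⟩ = 0.0000, ⟨p²⟩ = 0.040698 ⇒ Δp = 0.20174.
Δx·Δp = 0.36263.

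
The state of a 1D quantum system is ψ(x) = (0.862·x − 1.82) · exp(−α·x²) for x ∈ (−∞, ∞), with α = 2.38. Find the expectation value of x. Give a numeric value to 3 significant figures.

-0.0972

⟨x⟩ = ∫ x·|ψ|² dx / ∫|ψ|² dx (integrals over the domain).
Expand each integrand as polynomial × e^(−2αx²) and use ∫x^(2j)·e^(−2αx²) dx = (2j−1)!!/(4α)^j · √(π/(2α)), odd powers → 0; here √(π/(2α)) = 0.81240.
State is unnormalized: ∫|ψ|² dx = 2.7544, and ∫ψ*·x·ψ dx = -0.26776, so ⟨x⟩ = -0.26776 / 2.7544.
⟨x⟩ = -0.097211.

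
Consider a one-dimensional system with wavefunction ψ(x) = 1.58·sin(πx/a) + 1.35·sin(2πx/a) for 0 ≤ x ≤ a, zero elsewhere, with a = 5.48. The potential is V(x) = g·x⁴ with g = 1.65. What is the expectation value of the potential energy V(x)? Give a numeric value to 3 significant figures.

36.6

⟨V⟩ = ∫ V(x)·|ψ|² dx / ∫|ψ|² dx.
On 0 ≤ x ≤ a (j ≠ l): ∫sin²(jπx/a) dx = a/2, ∫sin(jπx/a)·sin(lπx/a) dx = 0; diagonal moments ∫x·sin²(jπx/a) dx = a²/4, ∫x²·sin²(jπx/a) dx = a³·(1/6 − 1/(4j²π²)); cross terms ∫x·sin(jπx/a)·sin(lπx/a) dx = 0 for j + l even and −4jla²/(π²(j² − l²)²) for j + l odd, ∫x²·sin(jπx/a)·sin(lπx/a) dx = (−1)^(j+l)·4jla³/(π²(j² − l²)²); higher powers the same way via product-to-sum and parts.
State is unnormalized: ∫|ψ|² dx = 11.834, and ∫ψ*·V(x)·ψ dx = 432.71, so ⟨V⟩ = 432.71 / 11.834.
⟨V⟩ = 36.565.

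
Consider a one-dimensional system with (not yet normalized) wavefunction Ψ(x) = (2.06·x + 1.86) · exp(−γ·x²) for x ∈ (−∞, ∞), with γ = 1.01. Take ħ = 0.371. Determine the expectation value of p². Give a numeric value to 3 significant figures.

0.204

p² Ψ = −ħ² d²Ψ/dx²; ⟨p²⟩ = −ħ² ∫ Ψ*·Ψ'' dx / ∫|Ψ|² dx.
Expand each integrand as polynomial × e^(−2γx²) and use ∫x^(2j)·e^(−2γx²) dx = (2j−1)!!/(4γ)^j · √(π/(2γ)), odd powers → 0; here √(π/(2γ)) = 1.2471. Differentiate with the product rule, d/dx e^(−γx²) = −2γx·e^(−γx²).
State is unnormalized: ∫|Ψ|² dx = 5.6244, and ∫Ψ*·(−ħ² Ψ'') dx = 1.1461, so ⟨p²⟩ = 1.1461 / 5.6244.
⟨p²⟩ = 0.20377.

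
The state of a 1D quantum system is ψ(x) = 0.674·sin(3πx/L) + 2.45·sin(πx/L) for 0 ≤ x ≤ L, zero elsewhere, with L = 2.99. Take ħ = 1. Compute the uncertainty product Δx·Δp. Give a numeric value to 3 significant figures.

0.923

Δx = √(⟨x²⟩−⟨x⟩²), Δp = √(⟨p²⟩−⟨p⟩²).
On 0 ≤ x ≤ L (j ≠ l): ∫sin²(jπx/L) dx = L/2, ∫sin(jπx/L)·sin(lπx/L) dx = 0; diagonal moments ∫x·sin²(jπx/L) dx = L²/4, ∫x²·sin²(jπx/L) dx = L³·(1/6 − 1/(4j²π²)); cross terms ∫x·sin(jπx/L)·sin(lπx/L) dx = 0 for j + l even and −4jlL²/(π²(j² − l²)²) for j + l odd, ∫x²·sin(jπx/L)·sin(lπx/L) dx = (−1)^(j+l)·4jlL³/(π²(j² − l²)²); higher powers the same way via product-to-sum and parts. d²/dx² sin(jπx/L) = −(jπ/L)²·sin(jπx/L); on 0 ≤ x ≤ L, ∫sin²(jπx/L) dx = L/2 and ∫sin(jπx/L)·sin(lπx/L) dx = 0 for j ≠ l, so only diagonal terms survive in ∫|ψ|² and ∫ψ·ψ″; ∫ψ·ψ′ dx = [ψ²/2] between the walls = 0.
Normalization: ∫|ψ|² dx = 9.6529.
⟨x⟩ = 1.4950, ⟨x²⟩ = 2.7292 ⇒ Δx = 0.70297.
⟨p⟩ = 0.0000, ⟨p²⟩ = 1.7253 ⇒ Δp = 1.3135.
Δx·Δp = 0.92337.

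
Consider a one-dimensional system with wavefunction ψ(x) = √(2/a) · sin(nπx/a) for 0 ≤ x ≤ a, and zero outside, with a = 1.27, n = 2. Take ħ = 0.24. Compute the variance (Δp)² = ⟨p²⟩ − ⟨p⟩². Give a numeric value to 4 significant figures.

Compute ⟨p⟩ and ⟨p²⟩ separately; (Δp)² = ⟨p²⟩ − ⟨p⟩².
d/dx sin(nπx/a) = (nπ/a)·cos(nπx/a) and d²/dx² sin(nπx/a) = −(nπ/a)²·sin(nπx/a); on 0 ≤ x ≤ a, ∫sin²(nπx/a) dx = a/2 and ∫sin(nπx/a)·cos(nπx/a) dx = 0.
⟨p⟩ = 0.0000 and ⟨p²⟩ = 1.4099.
(Δp)² = 1.4099 − (0.0000)² = 1.4099.

1.410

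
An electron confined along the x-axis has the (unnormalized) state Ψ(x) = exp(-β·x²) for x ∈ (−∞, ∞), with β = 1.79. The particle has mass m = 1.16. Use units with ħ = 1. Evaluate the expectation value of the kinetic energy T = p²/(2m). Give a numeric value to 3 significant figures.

T = −(ħ²/2m) d²/dx², so ⟨T⟩ = −(ħ²/2m) ∫ Ψ*·Ψ'' dx / ∫|Ψ|² dx; with m = 1.16.
Gaussian moments: ∫x^(2j)·e^(−2βx²) dx = (2j−1)!!/(4β)^j · √(π/(2β)), odd powers integrate to 0; here √(π/(2β)) = 0.93677. Derivatives: d/dx e^(−βx²) = −2βx·e^(−βx²), d²/dx² e^(−βx²) = (4β²x² − 2β)·e^(−βx²).
State is unnormalized: ∫|Ψ|² dx = 0.93677, and ∫Ψ*·(−ħ²/2m · Ψ'') dx = 0.72277, so ⟨T⟩ = 0.72277 / 0.93677.
⟨T⟩ = 0.77155.

0.772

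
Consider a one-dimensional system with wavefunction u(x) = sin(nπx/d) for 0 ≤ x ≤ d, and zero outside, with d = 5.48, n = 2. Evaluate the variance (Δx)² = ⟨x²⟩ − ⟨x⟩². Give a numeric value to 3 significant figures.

2.12

Compute ⟨x⟩ and ⟨x²⟩ separately, then (Δx)² = ⟨x²⟩ − ⟨x⟩².
With sin²θ = (1 − cos2θ)/2 on 0 ≤ x ≤ d: ∫sin²(nπx/d) dx = d/2, ∫x·sin²(nπx/d) dx = d²/4, ∫x²·sin²(nπx/d) dx = d³·(1/6 − 1/(4n²π²)); higher powers xᵏ the same way, integrating xᵏ·cos(2nπx/d) by parts.
Normalization: ∫|u|² dx = 2.7400.
⟨x⟩ = 2.7400 and ⟨x²⟩ = 9.6298.
(Δx)² = 9.6298 − (2.7400)² = 2.1222.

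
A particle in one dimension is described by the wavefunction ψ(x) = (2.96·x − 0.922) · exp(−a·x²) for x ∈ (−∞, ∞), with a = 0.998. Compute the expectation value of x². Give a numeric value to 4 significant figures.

⟨x²⟩ = ∫ x²·|ψ|² dx / ∫|ψ|² dx (integrals over the domain).
Expand each integrand as polynomial × e^(−2ax²) and use ∫x^(2j)·e^(−2ax²) dx = (2j−1)!!/(4a)^j · √(π/(2a)), odd powers → 0; here √(π/(2a)) = 1.2546.
State is unnormalized: ∫|ψ|² dx = 3.8200, and ∫ψ*·x²·ψ dx = 2.3364, so ⟨x²⟩ = 2.3364 / 3.8200.
⟨x²⟩ = 0.61163.

0.6116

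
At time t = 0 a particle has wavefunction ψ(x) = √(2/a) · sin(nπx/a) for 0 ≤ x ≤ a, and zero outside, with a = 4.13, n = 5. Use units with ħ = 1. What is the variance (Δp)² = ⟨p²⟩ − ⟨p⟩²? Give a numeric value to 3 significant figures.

Compute ⟨p⟩ and ⟨p²⟩ separately; (Δp)² = ⟨p²⟩ − ⟨p⟩².
d/dx sin(nπx/a) = (nπ/a)·cos(nπx/a) and d²/dx² sin(nπx/a) = −(nπ/a)²·sin(nπx/a); on 0 ≤ x ≤ a, ∫sin²(nπx/a) dx = a/2 and ∫sin(nπx/a)·cos(nπx/a) dx = 0.
⟨p⟩ = 0.0000 and ⟨p²⟩ = 14.466.
(Δp)² = 14.466 − (0.0000)² = 14.466.

14.5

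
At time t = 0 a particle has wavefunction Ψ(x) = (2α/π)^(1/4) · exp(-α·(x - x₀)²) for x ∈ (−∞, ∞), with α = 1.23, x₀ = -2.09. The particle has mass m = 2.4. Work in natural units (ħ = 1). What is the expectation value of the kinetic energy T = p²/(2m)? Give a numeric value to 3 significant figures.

0.256

T = −(ħ²/2m) d²/dx², so ⟨T⟩ = −(ħ²/2m) ∫ Ψ*·Ψ'' dx; with m = 2.4.
Gaussian moments (u = x − x₀): ∫u^(2j)·e^(−2αu²) du = (2j−1)!!/(4α)^j · √(π/(2α)), odd powers integrate to 0; here √(π/(2α)) = 1.1301. Derivatives: d/dx e^(−αu²) = −2αu·e^(−αu²), d²/dx² e^(−αu²) = (4α²u² − 2α)·e^(−αu²).
⟨T⟩ = 0.25625.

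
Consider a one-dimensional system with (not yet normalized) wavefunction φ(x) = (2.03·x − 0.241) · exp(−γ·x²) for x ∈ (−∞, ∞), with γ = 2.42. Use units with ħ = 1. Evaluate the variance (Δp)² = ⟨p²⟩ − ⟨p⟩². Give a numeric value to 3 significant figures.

6.68

Compute ⟨p⟩ and ⟨p²⟩ separately; (Δp)² = ⟨p²⟩ − ⟨p⟩².
Expand each integrand as polynomial × e^(−2γx²) and use ∫x^(2j)·e^(−2γx²) dx = (2j−1)!!/(4γ)^j · √(π/(2γ)), odd powers → 0; here √(π/(2γ)) = 0.80566. Differentiate with the product rule, d/dx e^(−γx²) = −2γx·e^(−γx²).
Normalization: ∫|φ|² dx = 0.38977.
⟨p⟩ = 0.0000 and ⟨p²⟩ = 6.6789.
(Δp)² = 6.6789 − (0.0000)² = 6.6789.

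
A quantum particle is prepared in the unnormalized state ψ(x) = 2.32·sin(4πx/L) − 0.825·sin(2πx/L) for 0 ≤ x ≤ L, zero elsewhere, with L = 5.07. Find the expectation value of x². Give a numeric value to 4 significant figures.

⟨x²⟩ = ∫ x²·|ψ|² dx / ∫|ψ|² dx (integrals over the domain).
On 0 ≤ x ≤ L (j ≠ l): ∫sin²(jπx/L) dx = L/2, ∫sin(jπx/L)·sin(lπx/L) dx = 0; diagonal moments ∫x·sin²(jπx/L) dx = L²/4, ∫x²·sin²(jπx/L) dx = L³·(1/6 − 1/(4j²π²)); cross terms ∫x·sin(jπx/L)·sin(lπx/L) dx = 0 for j + l even and −4jlL²/(π²(j² − l²)²) for j + l odd, ∫x²·sin(jπx/L)·sin(lπx/L) dx = (−1)^(j+l)·4jlL³/(π²(j² − l²)²); higher powers the same way via product-to-sum and parts.
State is unnormalized: ∫|ψ|² dx = 15.370, and ∫ψ*·x²·ψ dx = 118.79, so ⟨x²⟩ = 118.79 / 15.370.
⟨x²⟩ = 7.7287.

7.729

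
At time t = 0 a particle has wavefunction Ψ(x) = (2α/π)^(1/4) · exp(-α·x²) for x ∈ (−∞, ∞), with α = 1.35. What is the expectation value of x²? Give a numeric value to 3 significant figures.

⟨x²⟩ = ∫ x²·|Ψ|² dx (integrals over the domain).
Gaussian moments: ∫x^(2j)·e^(−2αx²) dx = (2j−1)!!/(4α)^j · √(π/(2α)), odd powers integrate to 0; here √(π/(2α)) = 1.0787.
⟨x²⟩ = 0.18519.

0.185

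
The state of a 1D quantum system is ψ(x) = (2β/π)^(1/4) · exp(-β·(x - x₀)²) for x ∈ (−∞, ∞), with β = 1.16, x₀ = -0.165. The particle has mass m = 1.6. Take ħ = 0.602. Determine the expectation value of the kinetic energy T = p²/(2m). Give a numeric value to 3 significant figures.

0.131

T = −(ħ²/2m) d²/dx², so ⟨T⟩ = −(ħ²/2m) ∫ ψ*·ψ'' dx; with m = 1.6.
Gaussian moments (u = x − x₀): ∫u^(2j)·e^(−2βu²) du = (2j−1)!!/(4β)^j · √(π/(2β)), odd powers integrate to 0; here √(π/(2β)) = 1.1637. Derivatives: d/dx e^(−βu²) = −2βu·e^(−βu²), d²/dx² e^(−βu²) = (4β²u² − 2β)·e^(−βu²).
⟨T⟩ = 0.13137.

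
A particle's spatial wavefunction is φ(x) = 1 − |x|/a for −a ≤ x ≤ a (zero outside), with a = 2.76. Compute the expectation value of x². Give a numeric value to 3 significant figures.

⟨x²⟩ = ∫ x²·|φ|² dx / ∫|φ|² dx (integrals over the domain).
φ is even, so ∫ over [−a, a] = 2∫₀ᵃ with φ = 1 − x/a there: ∫₀ᵃ (1 − x/a)² dx = a/3, ∫₀ᵃ x²(1 − x/a)² dx = a³/30, ∫₀ᵃ x⁴(1 − x/a)² dx = a⁵/105.
State is unnormalized: ∫|φ|² dx = 1.8400, and ∫φ*·x²·φ dx = 1.4016, so ⟨x²⟩ = 1.4016 / 1.8400.
⟨x²⟩ = 0.76176.

0.762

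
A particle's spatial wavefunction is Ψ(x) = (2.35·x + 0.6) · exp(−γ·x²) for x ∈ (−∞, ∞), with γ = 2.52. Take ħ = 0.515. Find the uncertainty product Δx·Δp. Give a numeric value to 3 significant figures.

0.428

Δx = √(⟨x²⟩−⟨x⟩²), Δp = √(⟨p²⟩−⟨p⟩²).
Expand each integrand as polynomial × e^(−2γx²) and use ∫x^(2j)·e^(−2γx²) dx = (2j−1)!!/(4γ)^j · √(π/(2γ)), odd powers → 0; here √(π/(2γ)) = 0.78951. Differentiate with the product rule, d/dx e^(−γx²) = −2γx·e^(−γx²).
Normalization: ∫|Ψ|² dx = 0.71677.
⟨x⟩ = 0.30815, ⟨x²⟩ = 0.21894 ⇒ Δx = 0.35211.
⟨p⟩ = 0.0000, ⟨p²⟩ = 1.4750 ⇒ Δp = 1.2145.
Δx·Δp = 0.42765.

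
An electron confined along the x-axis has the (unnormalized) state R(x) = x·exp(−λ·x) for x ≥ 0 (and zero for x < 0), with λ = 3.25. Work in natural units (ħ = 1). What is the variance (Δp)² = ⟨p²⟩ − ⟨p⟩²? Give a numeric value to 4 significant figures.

Compute ⟨p⟩ and ⟨p²⟩ separately; (Δp)² = ⟨p²⟩ − ⟨p⟩².
Differentiate x·exp(−λ·x) with the product rule; every integrand then reduces to terms xʲ·e^(−2λx) on [0, ∞), with ∫₀^∞ xʲ·e^(−2λx) dx = j!/(2λ)^(j+1).
Normalization: ∫|R|² dx = 0.0072827.
⟨p⟩ = 0.0000 and ⟨p²⟩ = 10.563.
(Δp)² = 10.563 − (0.0000)² = 10.563.

10.56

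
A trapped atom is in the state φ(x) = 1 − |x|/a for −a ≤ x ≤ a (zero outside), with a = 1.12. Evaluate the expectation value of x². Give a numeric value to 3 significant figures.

⟨x²⟩ = ∫ x²·|φ|² dx / ∫|φ|² dx (integrals over the domain).
φ is even, so ∫ over [−a, a] = 2∫₀ᵃ with φ = 1 − x/a there: ∫₀ᵃ (1 − x/a)² dx = a/3, ∫₀ᵃ x²(1 − x/a)² dx = a³/30, ∫₀ᵃ x⁴(1 − x/a)² dx = a⁵/105.
State is unnormalized: ∫|φ|² dx = 0.74667, and ∫φ*·x²·φ dx = 0.093662, so ⟨x²⟩ = 0.093662 / 0.74667.
⟨x²⟩ = 0.12544.

0.125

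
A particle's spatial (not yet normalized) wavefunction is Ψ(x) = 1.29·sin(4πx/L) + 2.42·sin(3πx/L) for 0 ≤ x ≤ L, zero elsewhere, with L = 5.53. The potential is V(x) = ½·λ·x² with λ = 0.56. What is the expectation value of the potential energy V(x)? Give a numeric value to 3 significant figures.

1.40

⟨V⟩ = ∫ V(x)·|Ψ|² dx / ∫|Ψ|² dx.
On 0 ≤ x ≤ L (j ≠ l): ∫sin²(jπx/L) dx = L/2, ∫sin(jπx/L)·sin(lπx/L) dx = 0; diagonal moments ∫x·sin²(jπx/L) dx = L²/4, ∫x²·sin²(jπx/L) dx = L³·(1/6 − 1/(4j²π²)); cross terms ∫x·sin(jπx/L)·sin(lπx/L) dx = 0 for j + l even and −4jlL²/(π²(j² − l²)²) for j + l odd, ∫x²·sin(jπx/L)·sin(lπx/L) dx = (−1)^(j+l)·4jlL³/(π²(j² − l²)²); higher powers the same way via product-to-sum and parts.
State is unnormalized: ∫|Ψ|² dx = 20.794, and ∫Ψ*·V(x)·Ψ dx = 29.102, so ⟨V⟩ = 29.102 / 20.794.
⟨V⟩ = 1.3995.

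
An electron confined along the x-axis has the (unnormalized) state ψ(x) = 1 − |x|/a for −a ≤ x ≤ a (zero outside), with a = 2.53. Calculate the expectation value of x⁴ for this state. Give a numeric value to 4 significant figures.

1.171

⟨x⁴⟩ = ∫ x⁴·|ψ|² dx / ∫|ψ|² dx (integrals over the domain).
ψ is even, so ∫ over [−a, a] = 2∫₀ᵃ with ψ = 1 − x/a there: ∫₀ᵃ (1 − x/a)² dx = a/3, ∫₀ᵃ x²(1 − x/a)² dx = a³/30, ∫₀ᵃ x⁴(1 − x/a)² dx = a⁵/105.
State is unnormalized: ∫|ψ|² dx = 1.6867, and ∫ψ*·x⁴·ψ dx = 1.9744, so ⟨x⁴⟩ = 1.9744 / 1.6867.
⟨x⁴⟩ = 1.1706.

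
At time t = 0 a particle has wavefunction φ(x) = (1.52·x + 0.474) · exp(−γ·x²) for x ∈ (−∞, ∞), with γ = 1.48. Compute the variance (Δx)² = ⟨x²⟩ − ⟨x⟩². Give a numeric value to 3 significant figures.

Compute ⟨x⟩ and ⟨x²⟩ separately, then (Δx)² = ⟨x²⟩ − ⟨x⟩².
Expand each integrand as polynomial × e^(−2γx²) and use ∫x^(2j)·e^(−2γx²) dx = (2j−1)!!/(4γ)^j · √(π/(2γ)), odd powers → 0; here √(π/(2γ)) = 1.0302.
Normalization: ∫|φ|² dx = 0.63353.
⟨x⟩ = 0.39582 and ⟨x²⟩ = 0.38332.
(Δx)² = 0.38332 − (0.39582)² = 0.22665.

0.227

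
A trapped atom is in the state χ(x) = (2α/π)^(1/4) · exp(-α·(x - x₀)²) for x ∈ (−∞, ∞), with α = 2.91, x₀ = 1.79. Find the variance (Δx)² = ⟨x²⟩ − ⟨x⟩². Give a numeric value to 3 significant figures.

Compute ⟨x⟩ and ⟨x²⟩ separately, then (Δx)² = ⟨x²⟩ − ⟨x⟩².
Gaussian moments (u = x − x₀): ∫u^(2j)·e^(−2αu²) du = (2j−1)!!/(4α)^j · √(π/(2α)), odd powers integrate to 0; here √(π/(2α)) = 0.73471.
⟨x⟩ = 1.7900 and ⟨x²⟩ = 3.2900.
(Δx)² = 3.2900 − (1.7900)² = 0.085911.

0.0859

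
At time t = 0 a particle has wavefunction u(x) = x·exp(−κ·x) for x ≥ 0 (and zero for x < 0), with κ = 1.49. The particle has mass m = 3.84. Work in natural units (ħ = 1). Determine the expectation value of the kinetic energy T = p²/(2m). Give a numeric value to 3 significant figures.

T = −(ħ²/2m) d²/dx², so ⟨T⟩ = −(ħ²/2m) ∫ u*·u'' dx / ∫|u|² dx; with m = 3.84.
Differentiate x·exp(−κ·x) with the product rule; every integrand then reduces to terms xʲ·e^(−2κx) on [0, ∞), with ∫₀^∞ xʲ·e^(−2κx) dx = j!/(2κ)^(j+1).
State is unnormalized: ∫|u|² dx = 0.075576, and ∫u*·(−ħ²/2m · u'') dx = 0.021847, so ⟨T⟩ = 0.021847 / 0.075576.
⟨T⟩ = 0.28908.

0.289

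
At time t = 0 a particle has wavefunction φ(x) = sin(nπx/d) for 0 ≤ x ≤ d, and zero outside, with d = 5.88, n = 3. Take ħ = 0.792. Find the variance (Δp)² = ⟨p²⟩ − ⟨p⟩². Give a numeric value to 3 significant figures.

1.61

Compute ⟨p⟩ and ⟨p²⟩ separately; (Δp)² = ⟨p²⟩ − ⟨p⟩².
d/dx sin(nπx/d) = (nπ/d)·cos(nπx/d) and d²/dx² sin(nπx/d) = −(nπ/d)²·sin(nπx/d); on 0 ≤ x ≤ d, ∫sin²(nπx/d) dx = d/2 and ∫sin(nπx/d)·cos(nπx/d) dx = 0.
Normalization: ∫|φ|² dx = 2.9400.
⟨p⟩ = 0.0000 and ⟨p²⟩ = 1.6115.
(Δp)² = 1.6115 − (0.0000)² = 1.6115.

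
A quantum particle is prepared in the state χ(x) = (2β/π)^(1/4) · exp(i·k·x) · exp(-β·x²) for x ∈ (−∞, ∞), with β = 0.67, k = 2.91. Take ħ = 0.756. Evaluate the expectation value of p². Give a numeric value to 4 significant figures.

5.223

p² χ = −ħ² d²χ/dx²; ⟨p²⟩ = −ħ² ∫ χ*·χ'' dx.
Gaussian moments: ∫x^(2j)·e^(−2βx²) dx = (2j−1)!!/(4β)^j · √(π/(2β)), odd powers integrate to 0; here √(π/(2β)) = 1.5312. Derivatives: χ′ = (ik − 2βx)·χ, χ″ = ((ik − 2βx)² − 2β)·χ; the odd-in-x pieces drop out.
⟨p²⟩ = 5.2228.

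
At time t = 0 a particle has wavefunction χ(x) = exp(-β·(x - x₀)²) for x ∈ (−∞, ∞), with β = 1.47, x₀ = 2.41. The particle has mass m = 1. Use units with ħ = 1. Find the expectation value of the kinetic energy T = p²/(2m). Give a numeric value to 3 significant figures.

0.735

T = −(ħ²/2m) d²/dx², so ⟨T⟩ = −(ħ²/2m) ∫ χ*·χ'' dx / ∫|χ|² dx; with m = 1.
Gaussian moments (u = x − x₀): ∫u^(2j)·e^(−2βu²) du = (2j−1)!!/(4β)^j · √(π/(2β)), odd powers integrate to 0; here √(π/(2β)) = 1.0337. Derivatives: d/dx e^(−βu²) = −2βu·e^(−βu²), d²/dx² e^(−βu²) = (4β²u² − 2β)·e^(−βu²).
State is unnormalized: ∫|χ|² dx = 1.0337, and ∫χ*·(−ħ²/2m · χ'') dx = 0.75978, so ⟨T⟩ = 0.75978 / 1.0337.
⟨T⟩ = 0.73500.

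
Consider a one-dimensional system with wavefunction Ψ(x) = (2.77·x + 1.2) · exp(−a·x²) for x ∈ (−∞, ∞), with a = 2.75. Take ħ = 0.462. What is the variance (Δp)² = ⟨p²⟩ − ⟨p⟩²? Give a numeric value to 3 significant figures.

0.970

Compute ⟨p⟩ and ⟨p²⟩ separately; (Δp)² = ⟨p²⟩ − ⟨p⟩².
Expand each integrand as polynomial × e^(−2ax²) and use ∫x^(2j)·e^(−2ax²) dx = (2j−1)!!/(4a)^j · √(π/(2a)), odd powers → 0; here √(π/(2a)) = 0.75578. Differentiate with the product rule, d/dx e^(−ax²) = −2ax·e^(−ax²).
Normalization: ∫|Ψ|² dx = 1.6155.
⟨p⟩ = 0.0000 and ⟨p²⟩ = 0.97006.
(Δp)² = 0.97006 − (0.0000)² = 0.97006.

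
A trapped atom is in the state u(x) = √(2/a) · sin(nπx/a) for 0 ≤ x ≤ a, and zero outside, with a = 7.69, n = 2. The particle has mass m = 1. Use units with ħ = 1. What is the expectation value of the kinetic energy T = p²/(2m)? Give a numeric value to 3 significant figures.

T = −(ħ²/2m) d²/dx², so ⟨T⟩ = −(ħ²/2m) ∫ u*·u'' dx; with m = 1.
d/dx sin(nπx/a) = (nπ/a)·cos(nπx/a) and d²/dx² sin(nπx/a) = −(nπ/a)²·sin(nπx/a); on 0 ≤ x ≤ a, ∫sin²(nπx/a) dx = a/2 and ∫sin(nπx/a)·cos(nπx/a) dx = 0.
⟨T⟩ = 0.33379.

0.334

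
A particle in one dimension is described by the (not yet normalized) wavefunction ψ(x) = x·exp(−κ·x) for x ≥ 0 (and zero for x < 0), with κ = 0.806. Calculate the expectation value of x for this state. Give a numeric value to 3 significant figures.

1.86

⟨x⟩ = ∫ x·|ψ|² dx / ∫|ψ|² dx (integrals over the domain).
Every integrand reduces to terms xʲ·e^(−2κx) on [0, ∞); use ∫₀^∞ xʲ·e^(−2κx) dx = j!/(2κ)^(j+1).
State is unnormalized: ∫|ψ|² dx = 0.47746, and ∫ψ*·x·ψ dx = 0.88857, so ⟨x⟩ = 0.88857 / 0.47746.
⟨x⟩ = 1.8610.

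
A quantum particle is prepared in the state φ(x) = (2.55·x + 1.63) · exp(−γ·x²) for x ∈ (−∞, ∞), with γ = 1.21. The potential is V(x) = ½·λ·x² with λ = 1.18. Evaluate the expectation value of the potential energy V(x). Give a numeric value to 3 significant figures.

⟨V⟩ = ∫ V(x)·|φ|² dx / ∫|φ|² dx.
Expand each integrand as polynomial × e^(−2γx²) and use ∫x^(2j)·e^(−2γx²) dx = (2j−1)!!/(4γ)^j · √(π/(2γ)), odd powers → 0; here √(π/(2γ)) = 1.1394.
State is unnormalized: ∫|φ|² dx = 4.5580, and ∫φ*·V(x)·φ dx = 0.92882, so ⟨V⟩ = 0.92882 / 4.5580.
⟨V⟩ = 0.20378.

0.204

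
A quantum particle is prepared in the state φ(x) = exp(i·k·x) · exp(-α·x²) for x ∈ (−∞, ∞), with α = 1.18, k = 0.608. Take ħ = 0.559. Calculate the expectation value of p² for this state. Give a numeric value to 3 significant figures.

p² φ = −ħ² d²φ/dx²; ⟨p²⟩ = −ħ² ∫ φ*·φ'' dx / ∫|φ|² dx.
Gaussian moments: ∫x^(2j)·e^(−2αx²) dx = (2j−1)!!/(4α)^j · √(π/(2α)), odd powers integrate to 0; here √(π/(2α)) = 1.1538. Derivatives: φ′ = (ik − 2αx)·φ, φ″ = ((ik − 2αx)² − 2α)·φ; the odd-in-x pieces drop out.
State is unnormalized: ∫|φ|² dx = 1.1538, and ∫φ*·(−ħ² φ'') dx = 0.55870, so ⟨p²⟩ = 0.55870 / 1.1538.
⟨p²⟩ = 0.48424.

0.484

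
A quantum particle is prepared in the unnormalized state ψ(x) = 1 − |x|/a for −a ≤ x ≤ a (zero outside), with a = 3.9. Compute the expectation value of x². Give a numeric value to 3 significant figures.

⟨x²⟩ = ∫ x²·|ψ|² dx / ∫|ψ|² dx (integrals over the domain).
ψ is even, so ∫ over [−a, a] = 2∫₀ᵃ with ψ = 1 − x/a there: ∫₀ᵃ (1 − x/a)² dx = a/3, ∫₀ᵃ x²(1 − x/a)² dx = a³/30, ∫₀ᵃ x⁴(1 − x/a)² dx = a⁵/105.
State is unnormalized: ∫|ψ|² dx = 2.6000, and ∫ψ*·x²·ψ dx = 3.9546, so ⟨x²⟩ = 3.9546 / 2.6000.
⟨x²⟩ = 1.5210.

1.52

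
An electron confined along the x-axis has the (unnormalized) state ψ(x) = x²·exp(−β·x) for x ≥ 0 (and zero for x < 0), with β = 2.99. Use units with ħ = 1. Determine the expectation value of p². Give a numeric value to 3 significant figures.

p² ψ = −ħ² d²ψ/dx²; ⟨p²⟩ = −ħ² ∫ ψ*·ψ'' dx / ∫|ψ|² dx.
Differentiate x²·exp(−β·x) with the product rule; every integrand then reduces to terms xʲ·e^(−2βx) on [0, ∞), with ∫₀^∞ xʲ·e^(−2βx) dx = j!/(2β)^(j+1).
State is unnormalized: ∫|ψ|² dx = 0.0031384, and ∫ψ*·(−ħ² ψ'') dx = 0.0093525, so ⟨p²⟩ = 0.0093525 / 0.0031384.
⟨p²⟩ = 2.9800.

2.98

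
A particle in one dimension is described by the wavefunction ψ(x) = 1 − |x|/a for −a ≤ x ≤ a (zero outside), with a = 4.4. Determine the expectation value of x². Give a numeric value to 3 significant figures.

⟨x²⟩ = ∫ x²·|ψ|² dx / ∫|ψ|² dx (integrals over the domain).
ψ is even, so ∫ over [−a, a] = 2∫₀ᵃ with ψ = 1 − x/a there: ∫₀ᵃ (1 − x/a)² dx = a/3, ∫₀ᵃ x²(1 − x/a)² dx = a³/30, ∫₀ᵃ x⁴(1 − x/a)² dx = a⁵/105.
State is unnormalized: ∫|ψ|² dx = 2.9333, and ∫ψ*·x²·ψ dx = 5.6789, so ⟨x²⟩ = 5.6789 / 2.9333.
⟨x²⟩ = 1.9360.

1.94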